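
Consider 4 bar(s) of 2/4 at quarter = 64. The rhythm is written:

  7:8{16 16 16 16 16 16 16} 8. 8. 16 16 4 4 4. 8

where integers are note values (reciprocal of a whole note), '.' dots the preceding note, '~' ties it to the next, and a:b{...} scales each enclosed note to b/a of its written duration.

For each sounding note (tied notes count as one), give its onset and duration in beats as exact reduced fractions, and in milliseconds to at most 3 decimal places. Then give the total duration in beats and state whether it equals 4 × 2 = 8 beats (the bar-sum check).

1) 0.0ms=0b +267.857ms=2/7b
2) 267.857ms=2/7b +267.857ms=2/7b
3) 535.714ms=4/7b +267.857ms=2/7b
4) 803.571ms=6/7b +267.857ms=2/7b
5) 1071.429ms=8/7b +267.857ms=2/7b
6) 1339.286ms=10/7b +267.857ms=2/7b
7) 1607.143ms=12/7b +267.857ms=2/7b
8) 1875.0ms=2b +703.125ms=3/4b
9) 2578.125ms=11/4b +703.125ms=3/4b
10) 3281.25ms=7/2b +234.375ms=1/4b
11) 3515.625ms=15/4b +234.375ms=1/4b
12) 3750.0ms=4b +937.5ms=1b
13) 4687.5ms=5b +937.5ms=1b
14) 5625.0ms=6b +1406.25ms=3/2b
15) 7031.25ms=15/2b +468.75ms=1/2b
Σ=8b of 8 (64bpm 2/4) — PASS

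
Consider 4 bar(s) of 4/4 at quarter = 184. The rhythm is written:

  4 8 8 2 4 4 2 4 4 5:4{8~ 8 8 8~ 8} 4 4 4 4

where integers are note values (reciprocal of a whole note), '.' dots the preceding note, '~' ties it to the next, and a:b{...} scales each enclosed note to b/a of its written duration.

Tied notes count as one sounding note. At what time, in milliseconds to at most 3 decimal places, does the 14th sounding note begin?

1. 0.0ms @ 0 + 326.087ms (1)
2. 326.087ms @ 1 + 163.043ms (1/2)
3. 489.13ms @ 3/2 + 163.043ms (1/2)
4. 652.174ms @ 2 + 652.174ms (2)
5. 1304.348ms @ 4 + 326.087ms (1)
6. 1630.435ms @ 5 + 326.087ms (1)
7. 1956.522ms @ 6 + 652.174ms (2)
8. 2608.696ms @ 8 + 326.087ms (1)
9. 2934.783ms @ 9 + 326.087ms (1)
10. 3260.87ms @ 10 + 260.87ms (4/5)
11. 3521.739ms @ 54/5 + 130.435ms (2/5)
12. 3652.174ms @ 56/5 + 260.87ms (4/5)
13. 3913.043ms @ 12 + 326.087ms (1)
14. 4239.13ms @ 13 + 326.087ms (1)
15. 4565.217ms @ 14 + 326.087ms (1)
16. 4891.304ms @ 15 + 326.087ms (1)

note 14 onset = 13b = 4239.13ms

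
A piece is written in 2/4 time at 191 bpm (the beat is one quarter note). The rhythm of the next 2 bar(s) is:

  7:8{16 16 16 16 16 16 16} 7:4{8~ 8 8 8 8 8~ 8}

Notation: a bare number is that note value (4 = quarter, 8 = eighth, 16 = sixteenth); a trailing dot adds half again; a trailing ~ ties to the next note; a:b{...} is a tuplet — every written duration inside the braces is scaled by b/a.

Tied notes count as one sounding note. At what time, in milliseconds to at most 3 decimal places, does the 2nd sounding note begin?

note 2 onset = 2/7b = 89.753ms

1. 0.0ms @ 0 + 89.753ms (2/7)
2. 89.753ms @ 2/7 + 89.753ms (2/7)
3. 179.506ms @ 4/7 + 89.753ms (2/7)
4. 269.26ms @ 6/7 + 89.753ms (2/7)
5. 359.013ms @ 8/7 + 89.753ms (2/7)
6. 448.766ms @ 10/7 + 89.753ms (2/7)
7. 538.519ms @ 12/7 + 89.753ms (2/7)
8. 628.272ms @ 2 + 179.506ms (4/7)
9. 807.779ms @ 18/7 + 89.753ms (2/7)
10. 897.532ms @ 20/7 + 89.753ms (2/7)
11. 987.285ms @ 22/7 + 89.753ms (2/7)
12. 1077.038ms @ 24/7 + 179.506ms (4/7)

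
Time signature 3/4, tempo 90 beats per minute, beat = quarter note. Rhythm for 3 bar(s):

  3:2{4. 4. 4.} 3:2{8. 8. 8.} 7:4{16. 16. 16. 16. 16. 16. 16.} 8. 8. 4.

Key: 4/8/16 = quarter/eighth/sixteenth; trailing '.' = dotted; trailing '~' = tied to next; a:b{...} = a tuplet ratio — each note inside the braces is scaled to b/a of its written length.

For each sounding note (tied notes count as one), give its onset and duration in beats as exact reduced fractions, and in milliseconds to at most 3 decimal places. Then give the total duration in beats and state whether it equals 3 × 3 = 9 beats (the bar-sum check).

1) 0.0ms=0b +666.667ms=1b
2) 666.667ms=1b +666.667ms=1b
3) 1333.333ms=2b +666.667ms=1b
4) 2000.0ms=3b +333.333ms=1/2b
5) 2333.333ms=7/2b +333.333ms=1/2b
6) 2666.667ms=4b +333.333ms=1/2b
7) 3000.0ms=9/2b +142.857ms=3/14b
8) 3142.857ms=33/7b +142.857ms=3/14b
9) 3285.714ms=69/14b +142.857ms=3/14b
10) 3428.571ms=36/7b +142.857ms=3/14b
11) 3571.429ms=75/14b +142.857ms=3/14b
12) 3714.286ms=39/7b +142.857ms=3/14b
13) 3857.143ms=81/14b +142.857ms=3/14b
14) 4000.0ms=6b +500.0ms=3/4b
15) 4500.0ms=27/4b +500.0ms=3/4b
16) 5000.0ms=15/2b +1000.0ms=3/2b
Σ=9b of 9 (90bpm 3/4) — PASS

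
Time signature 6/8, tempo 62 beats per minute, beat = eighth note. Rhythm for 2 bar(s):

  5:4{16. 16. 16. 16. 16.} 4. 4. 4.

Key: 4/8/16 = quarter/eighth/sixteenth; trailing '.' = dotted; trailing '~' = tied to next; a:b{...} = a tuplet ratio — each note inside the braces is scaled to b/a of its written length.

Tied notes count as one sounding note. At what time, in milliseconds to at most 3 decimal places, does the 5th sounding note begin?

note 5 onset = 12/5b = 2322.581ms

1. 0.0ms @ 0 + 580.645ms (3/5)
2. 580.645ms @ 3/5 + 580.645ms (3/5)
3. 1161.29ms @ 6/5 + 580.645ms (3/5)
4. 1741.935ms @ 9/5 + 580.645ms (3/5)
5. 2322.581ms @ 12/5 + 580.645ms (3/5)
6. 2903.226ms @ 3 + 2903.226ms (3)
7. 5806.452ms @ 6 + 2903.226ms (3)
8. 8709.677ms @ 9 + 2903.226ms (3)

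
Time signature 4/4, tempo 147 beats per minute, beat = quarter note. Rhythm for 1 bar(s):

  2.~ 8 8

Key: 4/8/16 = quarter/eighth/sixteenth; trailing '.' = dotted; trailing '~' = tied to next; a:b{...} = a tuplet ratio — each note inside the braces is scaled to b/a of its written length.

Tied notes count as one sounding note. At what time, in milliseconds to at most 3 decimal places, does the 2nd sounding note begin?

note 2 onset = 7/2b = 1428.571ms

1. 0.0ms @ 0 + 1428.571ms (7/2)
2. 1428.571ms @ 7/2 + 204.082ms (1/2)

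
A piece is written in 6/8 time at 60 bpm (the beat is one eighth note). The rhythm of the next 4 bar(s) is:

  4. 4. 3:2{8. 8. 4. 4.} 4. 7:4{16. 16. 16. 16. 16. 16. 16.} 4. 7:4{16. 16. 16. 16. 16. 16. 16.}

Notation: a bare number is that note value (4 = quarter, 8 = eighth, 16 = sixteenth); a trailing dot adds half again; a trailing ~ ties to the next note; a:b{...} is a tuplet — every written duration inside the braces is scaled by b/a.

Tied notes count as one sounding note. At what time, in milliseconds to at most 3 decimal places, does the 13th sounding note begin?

note 13 onset = 120/7b = 17142.857ms

1. 0.0ms @ 0 + 3000.0ms (3)
2. 3000.0ms @ 3 + 3000.0ms (3)
3. 6000.0ms @ 6 + 1000.0ms (1)
4. 7000.0ms @ 7 + 1000.0ms (1)
5. 8000.0ms @ 8 + 2000.0ms (2)
6. 10000.0ms @ 10 + 2000.0ms (2)
7. 12000.0ms @ 12 + 3000.0ms (3)
8. 15000.0ms @ 15 + 428.571ms (3/7)
9. 15428.571ms @ 108/7 + 428.571ms (3/7)
10. 15857.143ms @ 111/7 + 428.571ms (3/7)
11. 16285.714ms @ 114/7 + 428.571ms (3/7)
12. 16714.286ms @ 117/7 + 428.571ms (3/7)
13. 17142.857ms @ 120/7 + 428.571ms (3/7)
14. 17571.429ms @ 123/7 + 428.571ms (3/7)
15. 18000.0ms @ 18 + 3000.0ms (3)
16. 21000.0ms @ 21 + 428.571ms (3/7)
17. 21428.571ms @ 150/7 + 428.571ms (3/7)
18. 21857.143ms @ 153/7 + 428.571ms (3/7)
19. 22285.714ms @ 156/7 + 428.571ms (3/7)
20. 22714.286ms @ 159/7 + 428.571ms (3/7)
21. 23142.857ms @ 162/7 + 428.571ms (3/7)
22. 23571.429ms @ 165/7 + 428.571ms (3/7)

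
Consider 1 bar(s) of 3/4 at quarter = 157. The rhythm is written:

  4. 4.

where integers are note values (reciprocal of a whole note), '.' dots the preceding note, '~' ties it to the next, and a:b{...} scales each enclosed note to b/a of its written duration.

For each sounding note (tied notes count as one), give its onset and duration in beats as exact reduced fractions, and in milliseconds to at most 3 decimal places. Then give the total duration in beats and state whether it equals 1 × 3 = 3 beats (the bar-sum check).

1) 0.0ms=0b +573.248ms=3/2b
2) 573.248ms=3/2b +573.248ms=3/2b
Σ=3b of 3 (157bpm 3/4) — PASS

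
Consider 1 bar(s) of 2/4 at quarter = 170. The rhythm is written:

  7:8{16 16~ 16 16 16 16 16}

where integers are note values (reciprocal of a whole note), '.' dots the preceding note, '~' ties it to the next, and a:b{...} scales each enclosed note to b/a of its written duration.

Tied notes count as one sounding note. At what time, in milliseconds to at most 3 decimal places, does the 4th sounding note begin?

note 4 onset = 8/7b = 403.361ms

1. 0.0ms @ 0 + 100.84ms (2/7)
2. 100.84ms @ 2/7 + 201.681ms (4/7)
3. 302.521ms @ 6/7 + 100.84ms (2/7)
4. 403.361ms @ 8/7 + 100.84ms (2/7)
5. 504.202ms @ 10/7 + 100.84ms (2/7)
6. 605.042ms @ 12/7 + 100.84ms (2/7)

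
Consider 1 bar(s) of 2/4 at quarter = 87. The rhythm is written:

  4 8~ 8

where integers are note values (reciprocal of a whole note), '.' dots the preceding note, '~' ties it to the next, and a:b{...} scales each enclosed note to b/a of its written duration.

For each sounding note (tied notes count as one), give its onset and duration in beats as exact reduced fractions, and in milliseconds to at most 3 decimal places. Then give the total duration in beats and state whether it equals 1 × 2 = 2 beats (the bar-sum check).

1) 0.0ms=0b +689.655ms=1b
2) 689.655ms=1b +689.655ms=1b
Σ=2b of 2 (87bpm 2/4) — PASS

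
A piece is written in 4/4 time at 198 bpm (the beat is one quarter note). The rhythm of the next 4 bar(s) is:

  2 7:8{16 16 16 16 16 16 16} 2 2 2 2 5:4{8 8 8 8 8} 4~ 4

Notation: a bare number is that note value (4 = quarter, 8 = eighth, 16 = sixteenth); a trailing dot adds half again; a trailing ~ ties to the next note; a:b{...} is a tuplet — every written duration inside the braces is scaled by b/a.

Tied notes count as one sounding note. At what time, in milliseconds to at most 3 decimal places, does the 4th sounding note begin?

1. 0.0ms @ 0 + 606.061ms (2)
2. 606.061ms @ 2 + 86.58ms (2/7)
3. 692.641ms @ 16/7 + 86.58ms (2/7)
4. 779.221ms @ 18/7 + 86.58ms (2/7)
5. 865.801ms @ 20/7 + 86.58ms (2/7)
6. 952.381ms @ 22/7 + 86.58ms (2/7)
7. 1038.961ms @ 24/7 + 86.58ms (2/7)
8. 1125.541ms @ 26/7 + 86.58ms (2/7)
9. 1212.121ms @ 4 + 606.061ms (2)
10. 1818.182ms @ 6 + 606.061ms (2)
11. 2424.242ms @ 8 + 606.061ms (2)
12. 3030.303ms @ 10 + 606.061ms (2)
13. 3636.364ms @ 12 + 121.212ms (2/5)
14. 3757.576ms @ 62/5 + 121.212ms (2/5)
15. 3878.788ms @ 64/5 + 121.212ms (2/5)
16. 4000.0ms @ 66/5 + 121.212ms (2/5)
17. 4121.212ms @ 68/5 + 121.212ms (2/5)
18. 4242.424ms @ 14 + 606.061ms (2)

note 4 onset = 18/7b = 779.221ms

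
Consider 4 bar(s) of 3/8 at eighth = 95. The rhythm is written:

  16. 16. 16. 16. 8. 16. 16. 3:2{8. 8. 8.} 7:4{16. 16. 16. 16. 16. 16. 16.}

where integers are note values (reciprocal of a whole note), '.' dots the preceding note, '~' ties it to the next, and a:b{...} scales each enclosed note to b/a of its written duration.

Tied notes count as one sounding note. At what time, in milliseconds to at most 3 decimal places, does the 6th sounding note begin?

1. 0.0ms @ 0 + 473.684ms (3/4)
2. 473.684ms @ 3/4 + 473.684ms (3/4)
3. 947.368ms @ 3/2 + 473.684ms (3/4)
4. 1421.053ms @ 9/4 + 473.684ms (3/4)
5. 1894.737ms @ 3 + 947.368ms (3/2)
6. 2842.105ms @ 9/2 + 473.684ms (3/4)
7. 3315.789ms @ 21/4 + 473.684ms (3/4)
8. 3789.474ms @ 6 + 631.579ms (1)
9. 4421.053ms @ 7 + 631.579ms (1)
10. 5052.632ms @ 8 + 631.579ms (1)
11. 5684.211ms @ 9 + 270.677ms (3/7)
12. 5954.887ms @ 66/7 + 270.677ms (3/7)
13. 6225.564ms @ 69/7 + 270.677ms (3/7)
14. 6496.241ms @ 72/7 + 270.677ms (3/7)
15. 6766.917ms @ 75/7 + 270.677ms (3/7)
16. 7037.594ms @ 78/7 + 270.677ms (3/7)
17. 7308.271ms @ 81/7 + 270.677ms (3/7)

note 6 onset = 9/2b = 2842.105ms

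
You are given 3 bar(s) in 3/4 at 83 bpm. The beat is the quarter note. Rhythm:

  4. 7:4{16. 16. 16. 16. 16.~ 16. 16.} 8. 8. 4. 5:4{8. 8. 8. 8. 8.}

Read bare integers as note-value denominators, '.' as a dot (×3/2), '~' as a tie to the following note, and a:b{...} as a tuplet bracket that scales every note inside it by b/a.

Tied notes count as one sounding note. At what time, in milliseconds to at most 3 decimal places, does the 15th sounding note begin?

1. 0.0ms @ 0 + 1084.337ms (3/2)
2. 1084.337ms @ 3/2 + 154.905ms (3/14)
3. 1239.243ms @ 12/7 + 154.905ms (3/14)
4. 1394.148ms @ 27/14 + 154.905ms (3/14)
5. 1549.053ms @ 15/7 + 154.905ms (3/14)
6. 1703.959ms @ 33/14 + 309.811ms (3/7)
7. 2013.769ms @ 39/14 + 154.905ms (3/14)
8. 2168.675ms @ 3 + 542.169ms (3/4)
9. 2710.843ms @ 15/4 + 542.169ms (3/4)
10. 3253.012ms @ 9/2 + 1084.337ms (3/2)
11. 4337.349ms @ 6 + 433.735ms (3/5)
12. 4771.084ms @ 33/5 + 433.735ms (3/5)
13. 5204.819ms @ 36/5 + 433.735ms (3/5)
14. 5638.554ms @ 39/5 + 433.735ms (3/5)
15. 6072.289ms @ 42/5 + 433.735ms (3/5)

note 15 onset = 42/5b = 6072.289ms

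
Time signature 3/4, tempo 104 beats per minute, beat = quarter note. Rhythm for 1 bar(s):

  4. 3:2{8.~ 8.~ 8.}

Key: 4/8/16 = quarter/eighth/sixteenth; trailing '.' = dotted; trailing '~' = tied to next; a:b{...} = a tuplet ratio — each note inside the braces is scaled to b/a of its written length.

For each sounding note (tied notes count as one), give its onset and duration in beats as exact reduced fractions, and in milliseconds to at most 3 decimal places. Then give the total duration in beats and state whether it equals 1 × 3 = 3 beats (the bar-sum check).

1) 0.0ms=0b +865.385ms=3/2b
2) 865.385ms=3/2b +865.385ms=3/2b
Σ=3b of 3 (104bpm 3/4) — PASS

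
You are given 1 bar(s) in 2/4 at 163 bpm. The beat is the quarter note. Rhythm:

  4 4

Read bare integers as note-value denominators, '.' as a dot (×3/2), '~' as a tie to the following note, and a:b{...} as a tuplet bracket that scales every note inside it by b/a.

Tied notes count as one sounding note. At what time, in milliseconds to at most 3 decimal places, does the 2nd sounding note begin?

1. 0.0ms @ 0 + 368.098ms (1)
2. 368.098ms @ 1 + 368.098ms (1)

note 2 onset = 1b = 368.098ms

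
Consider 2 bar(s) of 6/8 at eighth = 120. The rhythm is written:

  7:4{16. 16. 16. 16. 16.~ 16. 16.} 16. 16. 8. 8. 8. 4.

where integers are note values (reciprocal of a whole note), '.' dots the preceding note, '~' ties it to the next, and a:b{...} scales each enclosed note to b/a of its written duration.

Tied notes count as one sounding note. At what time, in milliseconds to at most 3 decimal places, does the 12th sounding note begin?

1. 0.0ms @ 0 + 214.286ms (3/7)
2. 214.286ms @ 3/7 + 214.286ms (3/7)
3. 428.571ms @ 6/7 + 214.286ms (3/7)
4. 642.857ms @ 9/7 + 214.286ms (3/7)
5. 857.143ms @ 12/7 + 428.571ms (6/7)
6. 1285.714ms @ 18/7 + 214.286ms (3/7)
7. 1500.0ms @ 3 + 375.0ms (3/4)
8. 1875.0ms @ 15/4 + 375.0ms (3/4)
9. 2250.0ms @ 9/2 + 750.0ms (3/2)
10. 3000.0ms @ 6 + 750.0ms (3/2)
11. 3750.0ms @ 15/2 + 750.0ms (3/2)
12. 4500.0ms @ 9 + 1500.0ms (3)

note 12 onset = 9b = 4500.0ms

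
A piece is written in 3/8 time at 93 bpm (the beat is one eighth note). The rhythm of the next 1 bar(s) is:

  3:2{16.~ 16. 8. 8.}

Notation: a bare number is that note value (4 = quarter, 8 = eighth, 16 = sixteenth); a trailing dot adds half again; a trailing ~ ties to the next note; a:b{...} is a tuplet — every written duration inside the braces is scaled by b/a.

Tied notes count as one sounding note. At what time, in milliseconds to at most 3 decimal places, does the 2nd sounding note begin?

1. 0.0ms @ 0 + 645.161ms (1)
2. 645.161ms @ 1 + 645.161ms (1)
3. 1290.323ms @ 2 + 645.161ms (1)

note 2 onset = 1b = 645.161ms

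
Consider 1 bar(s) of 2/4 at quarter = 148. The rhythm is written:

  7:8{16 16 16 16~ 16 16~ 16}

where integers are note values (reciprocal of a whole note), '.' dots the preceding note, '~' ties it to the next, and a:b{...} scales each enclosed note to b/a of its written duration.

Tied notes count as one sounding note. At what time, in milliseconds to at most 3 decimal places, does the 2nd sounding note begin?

note 2 onset = 2/7b = 115.83ms

1. 0.0ms @ 0 + 115.83ms (2/7)
2. 115.83ms @ 2/7 + 115.83ms (2/7)
3. 231.66ms @ 4/7 + 115.83ms (2/7)
4. 347.49ms @ 6/7 + 231.66ms (4/7)
5. 579.151ms @ 10/7 + 231.66ms (4/7)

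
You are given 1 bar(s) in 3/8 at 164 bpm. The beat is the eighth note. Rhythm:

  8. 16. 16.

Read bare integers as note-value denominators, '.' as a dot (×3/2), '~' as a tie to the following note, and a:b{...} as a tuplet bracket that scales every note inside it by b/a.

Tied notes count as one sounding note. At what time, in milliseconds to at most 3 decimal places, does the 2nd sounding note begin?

note 2 onset = 3/2b = 548.78ms

1. 0.0ms @ 0 + 548.78ms (3/2)
2. 548.78ms @ 3/2 + 274.39ms (3/4)
3. 823.171ms @ 9/4 + 274.39ms (3/4)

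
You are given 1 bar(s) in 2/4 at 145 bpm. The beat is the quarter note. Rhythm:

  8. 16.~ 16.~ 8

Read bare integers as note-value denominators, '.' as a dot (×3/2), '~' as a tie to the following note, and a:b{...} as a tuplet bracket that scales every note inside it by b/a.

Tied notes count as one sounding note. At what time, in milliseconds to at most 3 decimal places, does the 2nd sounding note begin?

1. 0.0ms @ 0 + 310.345ms (3/4)
2. 310.345ms @ 3/4 + 517.241ms (5/4)

note 2 onset = 3/4b = 310.345ms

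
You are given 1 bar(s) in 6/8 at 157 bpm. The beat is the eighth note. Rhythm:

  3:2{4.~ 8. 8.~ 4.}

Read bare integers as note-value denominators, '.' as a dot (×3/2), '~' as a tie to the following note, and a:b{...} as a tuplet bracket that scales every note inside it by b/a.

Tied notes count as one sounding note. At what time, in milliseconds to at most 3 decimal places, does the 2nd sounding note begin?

note 2 onset = 3b = 1146.497ms

1. 0.0ms @ 0 + 1146.497ms (3)
2. 1146.497ms @ 3 + 1146.497ms (3)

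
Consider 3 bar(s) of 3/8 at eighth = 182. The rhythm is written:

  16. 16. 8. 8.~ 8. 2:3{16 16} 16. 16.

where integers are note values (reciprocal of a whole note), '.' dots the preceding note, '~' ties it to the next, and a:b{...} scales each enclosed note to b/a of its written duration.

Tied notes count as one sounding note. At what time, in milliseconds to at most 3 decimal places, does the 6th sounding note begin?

note 6 onset = 27/4b = 2225.275ms

1. 0.0ms @ 0 + 247.253ms (3/4)
2. 247.253ms @ 3/4 + 247.253ms (3/4)
3. 494.505ms @ 3/2 + 494.505ms (3/2)
4. 989.011ms @ 3 + 989.011ms (3)
5. 1978.022ms @ 6 + 247.253ms (3/4)
6. 2225.275ms @ 27/4 + 247.253ms (3/4)
7. 2472.527ms @ 15/2 + 247.253ms (3/4)
8. 2719.78ms @ 33/4 + 247.253ms (3/4)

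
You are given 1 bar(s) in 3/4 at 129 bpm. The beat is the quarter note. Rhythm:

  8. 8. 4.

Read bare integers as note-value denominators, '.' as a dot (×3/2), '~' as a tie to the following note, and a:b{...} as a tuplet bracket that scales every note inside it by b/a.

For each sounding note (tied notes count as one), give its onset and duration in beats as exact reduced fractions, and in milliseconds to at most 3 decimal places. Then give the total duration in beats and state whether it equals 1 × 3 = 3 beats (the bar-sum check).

1) 0.0ms=0b +348.837ms=3/4b
2) 348.837ms=3/4b +348.837ms=3/4b
3) 697.674ms=3/2b +697.674ms=3/2b
Σ=3b of 3 (129bpm 3/4) — PASS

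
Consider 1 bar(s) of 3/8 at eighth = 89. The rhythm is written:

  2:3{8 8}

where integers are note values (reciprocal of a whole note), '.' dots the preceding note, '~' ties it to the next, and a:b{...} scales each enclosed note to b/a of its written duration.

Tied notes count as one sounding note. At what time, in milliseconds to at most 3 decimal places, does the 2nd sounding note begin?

note 2 onset = 3/2b = 1011.236ms

1. 0.0ms @ 0 + 1011.236ms (3/2)
2. 1011.236ms @ 3/2 + 1011.236ms (3/2)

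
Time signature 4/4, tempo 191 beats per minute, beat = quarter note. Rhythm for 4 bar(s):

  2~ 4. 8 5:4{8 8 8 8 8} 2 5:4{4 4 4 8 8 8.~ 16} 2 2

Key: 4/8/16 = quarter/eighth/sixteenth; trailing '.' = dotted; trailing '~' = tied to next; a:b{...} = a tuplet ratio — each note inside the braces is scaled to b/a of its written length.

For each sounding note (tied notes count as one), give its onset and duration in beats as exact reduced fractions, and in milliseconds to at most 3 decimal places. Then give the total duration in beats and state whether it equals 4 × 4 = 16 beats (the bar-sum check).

1) 0.0ms=0b +1099.476ms=7/2b
2) 1099.476ms=7/2b +157.068ms=1/2b
3) 1256.545ms=4b +125.654ms=2/5b
4) 1382.199ms=22/5b +125.654ms=2/5b
5) 1507.853ms=24/5b +125.654ms=2/5b
6) 1633.508ms=26/5b +125.654ms=2/5b
7) 1759.162ms=28/5b +125.654ms=2/5b
8) 1884.817ms=6b +628.272ms=2b
9) 2513.089ms=8b +251.309ms=4/5b
10) 2764.398ms=44/5b +251.309ms=4/5b
11) 3015.707ms=48/5b +251.309ms=4/5b
12) 3267.016ms=52/5b +125.654ms=2/5b
13) 3392.67ms=54/5b +125.654ms=2/5b
14) 3518.325ms=56/5b +251.309ms=4/5b
15) 3769.634ms=12b +628.272ms=2b
16) 4397.906ms=14b +628.272ms=2b
Σ=16b of 16 (191bpm 4/4) — PASS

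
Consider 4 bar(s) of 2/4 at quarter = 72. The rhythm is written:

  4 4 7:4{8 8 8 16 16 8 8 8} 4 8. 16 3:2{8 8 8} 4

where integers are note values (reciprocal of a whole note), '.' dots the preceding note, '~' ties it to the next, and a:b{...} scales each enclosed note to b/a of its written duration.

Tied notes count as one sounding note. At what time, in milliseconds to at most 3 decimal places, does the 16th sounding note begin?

1. 0.0ms @ 0 + 833.333ms (1)
2. 833.333ms @ 1 + 833.333ms (1)
3. 1666.667ms @ 2 + 238.095ms (2/7)
4. 1904.762ms @ 16/7 + 238.095ms (2/7)
5. 2142.857ms @ 18/7 + 238.095ms (2/7)
6. 2380.952ms @ 20/7 + 119.048ms (1/7)
7. 2500.0ms @ 3 + 119.048ms (1/7)
8. 2619.048ms @ 22/7 + 238.095ms (2/7)
9. 2857.143ms @ 24/7 + 238.095ms (2/7)
10. 3095.238ms @ 26/7 + 238.095ms (2/7)
11. 3333.333ms @ 4 + 833.333ms (1)
12. 4166.667ms @ 5 + 625.0ms (3/4)
13. 4791.667ms @ 23/4 + 208.333ms (1/4)
14. 5000.0ms @ 6 + 277.778ms (1/3)
15. 5277.778ms @ 19/3 + 277.778ms (1/3)
16. 5555.556ms @ 20/3 + 277.778ms (1/3)
17. 5833.333ms @ 7 + 833.333ms (1)

note 16 onset = 20/3b = 5555.556ms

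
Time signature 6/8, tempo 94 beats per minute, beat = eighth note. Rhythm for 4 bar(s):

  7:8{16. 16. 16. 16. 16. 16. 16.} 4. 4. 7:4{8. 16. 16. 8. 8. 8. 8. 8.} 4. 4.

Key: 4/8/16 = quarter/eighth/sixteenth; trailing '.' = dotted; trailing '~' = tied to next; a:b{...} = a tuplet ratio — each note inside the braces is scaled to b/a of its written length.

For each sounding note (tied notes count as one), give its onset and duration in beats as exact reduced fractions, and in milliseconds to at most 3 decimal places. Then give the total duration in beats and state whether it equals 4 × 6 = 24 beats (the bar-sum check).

1) 0.0ms=0b +547.112ms=6/7b
2) 547.112ms=6/7b +547.112ms=6/7b
3) 1094.225ms=12/7b +547.112ms=6/7b
4) 1641.337ms=18/7b +547.112ms=6/7b
5) 2188.45ms=24/7b +547.112ms=6/7b
6) 2735.562ms=30/7b +547.112ms=6/7b
7) 3282.675ms=36/7b +547.112ms=6/7b
8) 3829.787ms=6b +1914.894ms=3b
9) 5744.681ms=9b +1914.894ms=3b
10) 7659.574ms=12b +547.112ms=6/7b
11) 8206.687ms=90/7b +273.556ms=3/7b
12) 8480.243ms=93/7b +273.556ms=3/7b
13) 8753.799ms=96/7b +547.112ms=6/7b
14) 9300.912ms=102/7b +547.112ms=6/7b
15) 9848.024ms=108/7b +547.112ms=6/7b
16) 10395.137ms=114/7b +547.112ms=6/7b
17) 10942.249ms=120/7b +547.112ms=6/7b
18) 11489.362ms=18b +1914.894ms=3b
19) 13404.255ms=21b +1914.894ms=3b
Σ=24b of 24 (94bpm 6/8) — PASS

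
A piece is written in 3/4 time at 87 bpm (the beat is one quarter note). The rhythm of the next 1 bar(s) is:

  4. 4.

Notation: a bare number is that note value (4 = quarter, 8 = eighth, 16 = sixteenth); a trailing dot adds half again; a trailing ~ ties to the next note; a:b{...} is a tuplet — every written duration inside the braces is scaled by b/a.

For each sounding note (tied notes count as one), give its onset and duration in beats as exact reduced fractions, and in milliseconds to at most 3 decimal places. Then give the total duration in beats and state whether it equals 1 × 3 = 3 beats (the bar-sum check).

1) 0.0ms=0b +1034.483ms=3/2b
2) 1034.483ms=3/2b +1034.483ms=3/2b
Σ=3b of 3 (87bpm 3/4) — PASS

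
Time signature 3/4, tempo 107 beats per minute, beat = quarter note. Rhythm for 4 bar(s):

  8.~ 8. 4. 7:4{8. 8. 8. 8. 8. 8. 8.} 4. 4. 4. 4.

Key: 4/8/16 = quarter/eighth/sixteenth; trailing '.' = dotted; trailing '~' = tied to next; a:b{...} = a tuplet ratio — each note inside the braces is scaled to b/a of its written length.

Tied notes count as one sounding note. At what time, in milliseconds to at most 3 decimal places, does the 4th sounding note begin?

1. 0.0ms @ 0 + 841.121ms (3/2)
2. 841.121ms @ 3/2 + 841.121ms (3/2)
3. 1682.243ms @ 3 + 240.32ms (3/7)
4. 1922.563ms @ 24/7 + 240.32ms (3/7)
5. 2162.884ms @ 27/7 + 240.32ms (3/7)
6. 2403.204ms @ 30/7 + 240.32ms (3/7)
7. 2643.525ms @ 33/7 + 240.32ms (3/7)
8. 2883.845ms @ 36/7 + 240.32ms (3/7)
9. 3124.166ms @ 39/7 + 240.32ms (3/7)
10. 3364.486ms @ 6 + 841.121ms (3/2)
11. 4205.607ms @ 15/2 + 841.121ms (3/2)
12. 5046.729ms @ 9 + 841.121ms (3/2)
13. 5887.85ms @ 21/2 + 841.121ms (3/2)

note 4 onset = 24/7b = 1922.563ms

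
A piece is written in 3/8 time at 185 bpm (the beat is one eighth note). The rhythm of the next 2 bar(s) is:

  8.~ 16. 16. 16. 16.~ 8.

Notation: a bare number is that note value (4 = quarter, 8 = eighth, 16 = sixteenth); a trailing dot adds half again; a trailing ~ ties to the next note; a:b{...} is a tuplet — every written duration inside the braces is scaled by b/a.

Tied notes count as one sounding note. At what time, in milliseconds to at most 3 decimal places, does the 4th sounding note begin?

note 4 onset = 15/4b = 1216.216ms

1. 0.0ms @ 0 + 729.73ms (9/4)
2. 729.73ms @ 9/4 + 243.243ms (3/4)
3. 972.973ms @ 3 + 243.243ms (3/4)
4. 1216.216ms @ 15/4 + 729.73ms (9/4)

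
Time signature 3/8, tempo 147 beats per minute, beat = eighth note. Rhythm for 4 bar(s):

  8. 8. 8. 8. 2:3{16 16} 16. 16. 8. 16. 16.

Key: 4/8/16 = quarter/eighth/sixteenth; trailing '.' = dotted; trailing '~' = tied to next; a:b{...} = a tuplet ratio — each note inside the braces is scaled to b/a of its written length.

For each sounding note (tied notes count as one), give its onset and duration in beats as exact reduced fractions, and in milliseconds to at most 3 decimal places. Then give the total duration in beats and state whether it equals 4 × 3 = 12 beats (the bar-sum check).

1) 0.0ms=0b +612.245ms=3/2b
2) 612.245ms=3/2b +612.245ms=3/2b
3) 1224.49ms=3b +612.245ms=3/2b
4) 1836.735ms=9/2b +612.245ms=3/2b
5) 2448.98ms=6b +306.122ms=3/4b
6) 2755.102ms=27/4b +306.122ms=3/4b
7) 3061.224ms=15/2b +306.122ms=3/4b
8) 3367.347ms=33/4b +306.122ms=3/4b
9) 3673.469ms=9b +612.245ms=3/2b
10) 4285.714ms=21/2b +306.122ms=3/4b
11) 4591.837ms=45/4b +306.122ms=3/4b
Σ=12b of 12 (147bpm 3/8) — PASS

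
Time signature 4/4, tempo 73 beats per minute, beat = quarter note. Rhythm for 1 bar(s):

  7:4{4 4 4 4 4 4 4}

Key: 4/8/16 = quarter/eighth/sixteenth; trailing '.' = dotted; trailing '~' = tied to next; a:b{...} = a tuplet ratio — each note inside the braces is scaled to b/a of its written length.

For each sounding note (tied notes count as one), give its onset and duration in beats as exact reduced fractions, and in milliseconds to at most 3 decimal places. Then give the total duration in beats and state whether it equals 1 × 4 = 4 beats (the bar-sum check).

1) 0.0ms=0b +469.667ms=4/7b
2) 469.667ms=4/7b +469.667ms=4/7b
3) 939.335ms=8/7b +469.667ms=4/7b
4) 1409.002ms=12/7b +469.667ms=4/7b
5) 1878.669ms=16/7b +469.667ms=4/7b
6) 2348.337ms=20/7b +469.667ms=4/7b
7) 2818.004ms=24/7b +469.667ms=4/7b
Σ=4b of 4 (73bpm 4/4) — PASS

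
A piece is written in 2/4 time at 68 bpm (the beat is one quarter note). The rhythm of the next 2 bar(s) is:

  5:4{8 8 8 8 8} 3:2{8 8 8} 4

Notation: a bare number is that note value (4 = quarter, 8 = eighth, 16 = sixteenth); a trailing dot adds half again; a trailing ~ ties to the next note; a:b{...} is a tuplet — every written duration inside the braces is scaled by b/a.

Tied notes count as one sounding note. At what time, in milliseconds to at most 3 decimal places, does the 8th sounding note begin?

note 8 onset = 8/3b = 2352.941ms

1. 0.0ms @ 0 + 352.941ms (2/5)
2. 352.941ms @ 2/5 + 352.941ms (2/5)
3. 705.882ms @ 4/5 + 352.941ms (2/5)
4. 1058.824ms @ 6/5 + 352.941ms (2/5)
5. 1411.765ms @ 8/5 + 352.941ms (2/5)
6. 1764.706ms @ 2 + 294.118ms (1/3)
7. 2058.824ms @ 7/3 + 294.118ms (1/3)
8. 2352.941ms @ 8/3 + 294.118ms (1/3)
9. 2647.059ms @ 3 + 882.353ms (1)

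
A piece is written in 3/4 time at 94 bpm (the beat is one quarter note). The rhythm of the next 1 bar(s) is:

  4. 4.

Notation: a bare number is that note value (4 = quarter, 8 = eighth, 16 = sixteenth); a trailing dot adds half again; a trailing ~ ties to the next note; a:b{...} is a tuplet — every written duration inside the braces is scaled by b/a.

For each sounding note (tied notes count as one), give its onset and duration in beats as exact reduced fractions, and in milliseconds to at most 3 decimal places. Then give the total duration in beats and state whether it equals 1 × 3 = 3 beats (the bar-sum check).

1) 0.0ms=0b +957.447ms=3/2b
2) 957.447ms=3/2b +957.447ms=3/2b
Σ=3b of 3 (94bpm 3/4) — PASS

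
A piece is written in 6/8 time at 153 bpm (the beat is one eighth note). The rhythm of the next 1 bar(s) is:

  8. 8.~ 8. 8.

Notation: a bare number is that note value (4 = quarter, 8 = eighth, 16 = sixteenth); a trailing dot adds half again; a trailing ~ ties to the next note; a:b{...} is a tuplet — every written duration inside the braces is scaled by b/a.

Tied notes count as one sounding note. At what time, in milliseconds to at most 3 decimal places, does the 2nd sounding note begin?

1. 0.0ms @ 0 + 588.235ms (3/2)
2. 588.235ms @ 3/2 + 1176.471ms (3)
3. 1764.706ms @ 9/2 + 588.235ms (3/2)

note 2 onset = 3/2b = 588.235ms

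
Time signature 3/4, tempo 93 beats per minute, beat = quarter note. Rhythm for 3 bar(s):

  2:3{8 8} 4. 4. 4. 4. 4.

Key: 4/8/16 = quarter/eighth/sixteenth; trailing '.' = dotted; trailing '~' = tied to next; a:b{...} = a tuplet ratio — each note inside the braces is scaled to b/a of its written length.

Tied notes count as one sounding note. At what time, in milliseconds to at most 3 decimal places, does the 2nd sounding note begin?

note 2 onset = 3/4b = 483.871ms

1. 0.0ms @ 0 + 483.871ms (3/4)
2. 483.871ms @ 3/4 + 483.871ms (3/4)
3. 967.742ms @ 3/2 + 967.742ms (3/2)
4. 1935.484ms @ 3 + 967.742ms (3/2)
5. 2903.226ms @ 9/2 + 967.742ms (3/2)
6. 3870.968ms @ 6 + 967.742ms (3/2)
7. 4838.71ms @ 15/2 + 967.742ms (3/2)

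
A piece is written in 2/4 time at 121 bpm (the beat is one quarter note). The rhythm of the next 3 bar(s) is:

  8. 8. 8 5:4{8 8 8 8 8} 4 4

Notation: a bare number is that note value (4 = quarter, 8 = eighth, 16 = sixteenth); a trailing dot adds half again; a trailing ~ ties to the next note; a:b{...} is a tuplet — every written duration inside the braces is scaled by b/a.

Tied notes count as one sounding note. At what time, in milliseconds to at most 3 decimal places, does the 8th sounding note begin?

note 8 onset = 18/5b = 1785.124ms

1. 0.0ms @ 0 + 371.901ms (3/4)
2. 371.901ms @ 3/4 + 371.901ms (3/4)
3. 743.802ms @ 3/2 + 247.934ms (1/2)
4. 991.736ms @ 2 + 198.347ms (2/5)
5. 1190.083ms @ 12/5 + 198.347ms (2/5)
6. 1388.43ms @ 14/5 + 198.347ms (2/5)
7. 1586.777ms @ 16/5 + 198.347ms (2/5)
8. 1785.124ms @ 18/5 + 198.347ms (2/5)
9. 1983.471ms @ 4 + 495.868ms (1)
10. 2479.339ms @ 5 + 495.868ms (1)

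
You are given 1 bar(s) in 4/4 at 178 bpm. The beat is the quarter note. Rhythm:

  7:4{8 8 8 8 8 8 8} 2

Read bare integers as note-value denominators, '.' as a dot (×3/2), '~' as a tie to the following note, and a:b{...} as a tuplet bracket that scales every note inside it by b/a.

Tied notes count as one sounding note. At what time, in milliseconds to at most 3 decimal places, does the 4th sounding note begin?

note 4 onset = 6/7b = 288.925ms

1. 0.0ms @ 0 + 96.308ms (2/7)
2. 96.308ms @ 2/7 + 96.308ms (2/7)
3. 192.616ms @ 4/7 + 96.308ms (2/7)
4. 288.925ms @ 6/7 + 96.308ms (2/7)
5. 385.233ms @ 8/7 + 96.308ms (2/7)
6. 481.541ms @ 10/7 + 96.308ms (2/7)
7. 577.849ms @ 12/7 + 96.308ms (2/7)
8. 674.157ms @ 2 + 674.157ms (2)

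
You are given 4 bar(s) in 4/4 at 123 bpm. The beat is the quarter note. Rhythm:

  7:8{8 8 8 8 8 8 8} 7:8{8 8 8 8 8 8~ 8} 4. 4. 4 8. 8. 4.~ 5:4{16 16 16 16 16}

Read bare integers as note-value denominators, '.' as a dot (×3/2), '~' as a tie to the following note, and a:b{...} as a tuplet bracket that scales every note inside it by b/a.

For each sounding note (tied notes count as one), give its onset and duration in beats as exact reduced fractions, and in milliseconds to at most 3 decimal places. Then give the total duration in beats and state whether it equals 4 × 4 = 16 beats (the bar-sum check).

1) 0.0ms=0b +278.746ms=4/7b
2) 278.746ms=4/7b +278.746ms=4/7b
3) 557.491ms=8/7b +278.746ms=4/7b
4) 836.237ms=12/7b +278.746ms=4/7b
5) 1114.983ms=16/7b +278.746ms=4/7b
6) 1393.728ms=20/7b +278.746ms=4/7b
7) 1672.474ms=24/7b +278.746ms=4/7b
8) 1951.22ms=4b +278.746ms=4/7b
9) 2229.965ms=32/7b +278.746ms=4/7b
10) 2508.711ms=36/7b +278.746ms=4/7b
11) 2787.456ms=40/7b +278.746ms=4/7b
12) 3066.202ms=44/7b +278.746ms=4/7b
13) 3344.948ms=48/7b +557.491ms=8/7b
14) 3902.439ms=8b +731.707ms=3/2b
15) 4634.146ms=19/2b +731.707ms=3/2b
16) 5365.854ms=11b +487.805ms=1b
17) 5853.659ms=12b +365.854ms=3/4b
18) 6219.512ms=51/4b +365.854ms=3/4b
19) 6585.366ms=27/2b +829.268ms=17/10b
20) 7414.634ms=76/5b +97.561ms=1/5b
21) 7512.195ms=77/5b +97.561ms=1/5b
22) 7609.756ms=78/5b +97.561ms=1/5b
23) 7707.317ms=79/5b +97.561ms=1/5b
Σ=16b of 16 (123bpm 4/4) — PASS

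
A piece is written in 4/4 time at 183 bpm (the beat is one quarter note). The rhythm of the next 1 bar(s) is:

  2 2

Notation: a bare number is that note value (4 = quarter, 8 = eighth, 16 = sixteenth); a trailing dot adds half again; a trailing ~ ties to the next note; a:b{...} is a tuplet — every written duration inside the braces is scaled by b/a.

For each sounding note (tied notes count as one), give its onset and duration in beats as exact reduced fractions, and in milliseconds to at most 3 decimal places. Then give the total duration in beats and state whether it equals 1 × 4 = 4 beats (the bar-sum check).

1) 0.0ms=0b +655.738ms=2b
2) 655.738ms=2b +655.738ms=2b
Σ=4b of 4 (183bpm 4/4) — PASS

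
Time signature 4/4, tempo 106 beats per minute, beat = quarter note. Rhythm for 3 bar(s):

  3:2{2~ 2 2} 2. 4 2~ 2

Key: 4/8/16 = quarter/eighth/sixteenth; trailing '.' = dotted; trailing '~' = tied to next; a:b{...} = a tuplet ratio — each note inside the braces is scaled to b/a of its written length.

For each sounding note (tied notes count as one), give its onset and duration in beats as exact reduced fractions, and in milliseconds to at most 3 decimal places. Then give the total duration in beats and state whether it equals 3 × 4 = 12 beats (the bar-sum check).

1) 0.0ms=0b +1509.434ms=8/3b
2) 1509.434ms=8/3b +754.717ms=4/3b
3) 2264.151ms=4b +1698.113ms=3b
4) 3962.264ms=7b +566.038ms=1b
5) 4528.302ms=8b +2264.151ms=4b
Σ=12b of 12 (106bpm 4/4) — PASS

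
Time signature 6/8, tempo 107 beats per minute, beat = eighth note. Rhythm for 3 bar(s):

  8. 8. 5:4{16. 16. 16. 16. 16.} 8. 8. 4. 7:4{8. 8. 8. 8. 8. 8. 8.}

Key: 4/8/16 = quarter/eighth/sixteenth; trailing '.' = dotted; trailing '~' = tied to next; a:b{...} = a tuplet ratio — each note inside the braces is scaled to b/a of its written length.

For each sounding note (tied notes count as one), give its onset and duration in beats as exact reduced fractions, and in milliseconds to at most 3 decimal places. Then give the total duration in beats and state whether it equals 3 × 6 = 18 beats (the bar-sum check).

1) 0.0ms=0b +841.121ms=3/2b
2) 841.121ms=3/2b +841.121ms=3/2b
3) 1682.243ms=3b +336.449ms=3/5b
4) 2018.692ms=18/5b +336.449ms=3/5b
5) 2355.14ms=21/5b +336.449ms=3/5b
6) 2691.589ms=24/5b +336.449ms=3/5b
7) 3028.037ms=27/5b +336.449ms=3/5b
8) 3364.486ms=6b +841.121ms=3/2b
9) 4205.607ms=15/2b +841.121ms=3/2b
10) 5046.729ms=9b +1682.243ms=3b
11) 6728.972ms=12b +480.641ms=6/7b
12) 7209.613ms=90/7b +480.641ms=6/7b
13) 7690.254ms=96/7b +480.641ms=6/7b
14) 8170.895ms=102/7b +480.641ms=6/7b
15) 8651.535ms=108/7b +480.641ms=6/7b
16) 9132.176ms=114/7b +480.641ms=6/7b
17) 9612.817ms=120/7b +480.641ms=6/7b
Σ=18b of 18 (107bpm 6/8) — PASS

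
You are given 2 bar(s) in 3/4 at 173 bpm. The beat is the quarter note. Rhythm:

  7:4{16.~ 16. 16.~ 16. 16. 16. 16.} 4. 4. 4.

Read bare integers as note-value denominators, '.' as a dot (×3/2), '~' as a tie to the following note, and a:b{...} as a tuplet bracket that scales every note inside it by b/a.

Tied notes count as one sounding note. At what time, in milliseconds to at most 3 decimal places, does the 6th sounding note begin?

note 6 onset = 3/2b = 520.231ms

1. 0.0ms @ 0 + 148.637ms (3/7)
2. 148.637ms @ 3/7 + 148.637ms (3/7)
3. 297.275ms @ 6/7 + 74.319ms (3/14)
4. 371.594ms @ 15/14 + 74.319ms (3/14)
5. 445.912ms @ 9/7 + 74.319ms (3/14)
6. 520.231ms @ 3/2 + 520.231ms (3/2)
7. 1040.462ms @ 3 + 520.231ms (3/2)
8. 1560.694ms @ 9/2 + 520.231ms (3/2)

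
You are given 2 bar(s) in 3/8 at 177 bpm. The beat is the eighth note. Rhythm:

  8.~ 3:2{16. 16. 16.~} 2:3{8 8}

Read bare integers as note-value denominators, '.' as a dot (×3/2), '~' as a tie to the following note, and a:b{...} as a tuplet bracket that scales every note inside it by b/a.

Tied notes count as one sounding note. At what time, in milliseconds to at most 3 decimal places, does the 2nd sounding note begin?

note 2 onset = 2b = 677.966ms

1. 0.0ms @ 0 + 677.966ms (2)
2. 677.966ms @ 2 + 169.492ms (1/2)
3. 847.458ms @ 5/2 + 677.966ms (2)
4. 1525.424ms @ 9/2 + 508.475ms (3/2)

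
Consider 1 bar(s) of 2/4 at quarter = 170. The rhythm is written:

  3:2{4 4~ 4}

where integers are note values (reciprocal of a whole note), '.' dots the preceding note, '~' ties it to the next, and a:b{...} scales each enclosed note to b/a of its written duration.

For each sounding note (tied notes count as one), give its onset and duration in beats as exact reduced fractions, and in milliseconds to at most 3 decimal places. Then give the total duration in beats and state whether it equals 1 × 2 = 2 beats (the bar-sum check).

1) 0.0ms=0b +235.294ms=2/3b
2) 235.294ms=2/3b +470.588ms=4/3b
Σ=2b of 2 (170bpm 2/4) — PASS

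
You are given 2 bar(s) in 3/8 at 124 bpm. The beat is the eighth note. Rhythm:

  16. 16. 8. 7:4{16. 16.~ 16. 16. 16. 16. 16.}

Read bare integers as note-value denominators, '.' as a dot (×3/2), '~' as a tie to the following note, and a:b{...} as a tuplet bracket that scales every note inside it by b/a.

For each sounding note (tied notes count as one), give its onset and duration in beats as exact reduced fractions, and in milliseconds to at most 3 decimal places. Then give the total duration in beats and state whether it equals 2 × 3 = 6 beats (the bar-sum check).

1) 0.0ms=0b +362.903ms=3/4b
2) 362.903ms=3/4b +362.903ms=3/4b
3) 725.806ms=3/2b +725.806ms=3/2b
4) 1451.613ms=3b +207.373ms=3/7b
5) 1658.986ms=24/7b +414.747ms=6/7b
6) 2073.733ms=30/7b +207.373ms=3/7b
7) 2281.106ms=33/7b +207.373ms=3/7b
8) 2488.479ms=36/7b +207.373ms=3/7b
9) 2695.853ms=39/7b +207.373ms=3/7b
Σ=6b of 6 (124bpm 3/8) — PASS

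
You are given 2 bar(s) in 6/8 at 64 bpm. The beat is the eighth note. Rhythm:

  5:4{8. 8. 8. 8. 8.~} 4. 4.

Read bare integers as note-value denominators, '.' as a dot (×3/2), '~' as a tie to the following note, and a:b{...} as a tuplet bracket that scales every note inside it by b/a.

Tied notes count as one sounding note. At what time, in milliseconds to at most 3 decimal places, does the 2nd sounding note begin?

note 2 onset = 6/5b = 1125.0ms

1. 0.0ms @ 0 + 1125.0ms (6/5)
2. 1125.0ms @ 6/5 + 1125.0ms (6/5)
3. 2250.0ms @ 12/5 + 1125.0ms (6/5)
4. 3375.0ms @ 18/5 + 1125.0ms (6/5)
5. 4500.0ms @ 24/5 + 3937.5ms (21/5)
6. 8437.5ms @ 9 + 2812.5ms (3)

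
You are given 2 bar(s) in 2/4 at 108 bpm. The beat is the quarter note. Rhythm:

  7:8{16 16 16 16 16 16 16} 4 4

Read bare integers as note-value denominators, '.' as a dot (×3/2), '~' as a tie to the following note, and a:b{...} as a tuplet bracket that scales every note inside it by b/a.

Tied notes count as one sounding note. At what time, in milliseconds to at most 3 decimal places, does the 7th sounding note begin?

note 7 onset = 12/7b = 952.381ms

1. 0.0ms @ 0 + 158.73ms (2/7)
2. 158.73ms @ 2/7 + 158.73ms (2/7)
3. 317.46ms @ 4/7 + 158.73ms (2/7)
4. 476.19ms @ 6/7 + 158.73ms (2/7)
5. 634.921ms @ 8/7 + 158.73ms (2/7)
6. 793.651ms @ 10/7 + 158.73ms (2/7)
7. 952.381ms @ 12/7 + 158.73ms (2/7)
8. 1111.111ms @ 2 + 555.556ms (1)
9. 1666.667ms @ 3 + 555.556ms (1)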